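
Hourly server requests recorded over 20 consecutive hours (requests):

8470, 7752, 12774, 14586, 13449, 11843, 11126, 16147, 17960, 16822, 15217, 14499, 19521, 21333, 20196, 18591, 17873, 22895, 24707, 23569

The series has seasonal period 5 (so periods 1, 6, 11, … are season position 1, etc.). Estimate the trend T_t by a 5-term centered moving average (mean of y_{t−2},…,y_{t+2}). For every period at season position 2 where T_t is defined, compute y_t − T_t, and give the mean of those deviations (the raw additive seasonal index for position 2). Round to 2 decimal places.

Season position 2 occurs at t = 7, 12, 17 (where T_t is defined).
t=7: T_7 = 14105.0000; y_7 − T_7 = 11126 − 14105.0000 = -2979.0000
t=12: T_12 = 17478.4000; y_12 − T_12 = 14499 − 17478.4000 = -2979.4000
t=17: T_17 = 20852.4000; y_17 − T_17 = 17873 − 20852.4000 = -2979.4000
Mean deviation: (-2979.0000 + -2979.4000 + -2979.4000) / 3 = -2979.27

-2979.27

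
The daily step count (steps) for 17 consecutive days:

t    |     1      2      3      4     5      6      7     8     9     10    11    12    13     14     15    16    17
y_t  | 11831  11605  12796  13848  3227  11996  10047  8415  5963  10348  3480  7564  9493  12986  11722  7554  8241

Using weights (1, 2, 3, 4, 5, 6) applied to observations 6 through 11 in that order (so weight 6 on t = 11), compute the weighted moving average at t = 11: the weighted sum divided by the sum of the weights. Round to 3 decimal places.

7324.143

Weighted sum: 1·11996 + 2·10047 + 3·8415 + 4·5963 + 5·10348 + 6·3480 = 11996 + 20094 + 25245 + 23852 + 51740 + 20880 = 153807
Weight total: 1 + 2 + 3 + 4 + 5 + 6 = 21
WMA = 153807 / 21 = 7324.143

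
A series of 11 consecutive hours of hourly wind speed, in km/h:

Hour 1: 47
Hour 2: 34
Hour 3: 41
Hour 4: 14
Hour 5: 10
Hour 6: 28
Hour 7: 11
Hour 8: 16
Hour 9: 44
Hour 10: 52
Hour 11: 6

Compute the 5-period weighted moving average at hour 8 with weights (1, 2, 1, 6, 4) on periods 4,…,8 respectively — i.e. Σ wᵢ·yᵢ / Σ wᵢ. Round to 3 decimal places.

13.714

Weighted sum: 1·14 + 2·10 + 1·28 + 6·11 + 4·16 = 14 + 20 + 28 + 66 + 64 = 192
Weight total: 1 + 2 + 1 + 6 + 4 = 14
WMA = 192 / 14 = 13.714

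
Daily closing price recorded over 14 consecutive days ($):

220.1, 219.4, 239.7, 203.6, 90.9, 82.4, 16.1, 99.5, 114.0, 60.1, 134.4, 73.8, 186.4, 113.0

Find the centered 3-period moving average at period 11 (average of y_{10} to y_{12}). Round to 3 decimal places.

89.433

Sum of periods 10–12: 60.1 + 134.4 + 73.8 = 268.3
Divide by 3: 268.3 / 3 = 89.433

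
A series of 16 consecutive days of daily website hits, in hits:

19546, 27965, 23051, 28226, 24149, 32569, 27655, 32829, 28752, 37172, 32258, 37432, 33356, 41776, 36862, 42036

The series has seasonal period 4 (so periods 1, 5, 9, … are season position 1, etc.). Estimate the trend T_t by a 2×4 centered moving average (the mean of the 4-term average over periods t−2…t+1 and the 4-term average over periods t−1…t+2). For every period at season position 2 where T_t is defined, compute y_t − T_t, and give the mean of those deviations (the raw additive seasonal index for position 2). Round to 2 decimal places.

3843.92

Season position 2 occurs at t = 6, 10, 14 (where T_t is defined).
t=6: T_6 = 28725.1250; y_6 − T_6 = 32569 − 28725.1250 = 3843.8750
t=10: T_10 = 33328.1250; y_10 − T_10 = 37172 − 33328.1250 = 3843.8750
t=14: T_14 = 37932.0000; y_14 − T_14 = 41776 − 37932.0000 = 3844.0000
Mean deviation: (3843.8750 + 3843.8750 + 3844.0000) / 3 = 3843.92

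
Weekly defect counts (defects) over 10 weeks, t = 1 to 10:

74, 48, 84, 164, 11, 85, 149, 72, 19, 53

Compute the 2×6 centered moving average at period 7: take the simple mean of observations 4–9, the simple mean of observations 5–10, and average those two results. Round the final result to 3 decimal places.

Sum over 4–9: 164 + 11 + 85 + 149 + 72 + 19 = 500
Sum over 5–10: 11 + 85 + 149 + 72 + 19 + 53 = 389
CMA at t=7 = (500 + 389) / (2·6) = 889 / 12 = 74.083

74.083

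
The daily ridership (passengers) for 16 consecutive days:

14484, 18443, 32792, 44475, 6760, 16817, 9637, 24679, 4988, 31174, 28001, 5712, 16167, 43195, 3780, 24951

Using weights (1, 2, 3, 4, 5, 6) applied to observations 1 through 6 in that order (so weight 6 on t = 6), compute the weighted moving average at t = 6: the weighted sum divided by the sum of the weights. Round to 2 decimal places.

Weighted sum: 1·14484 + 2·18443 + 3·32792 + 4·44475 + 5·6760 + 6·16817 = 14484 + 36886 + 98376 + 177900 + 33800 + 100902 = 462348
Weight total: 1 + 2 + 3 + 4 + 5 + 6 = 21
WMA = 462348 / 21 = 22016.57

22016.57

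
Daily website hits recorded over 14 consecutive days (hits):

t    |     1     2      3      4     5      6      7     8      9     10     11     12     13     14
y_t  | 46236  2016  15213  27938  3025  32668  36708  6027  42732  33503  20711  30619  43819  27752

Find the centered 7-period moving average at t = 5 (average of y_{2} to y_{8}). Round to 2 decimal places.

Sum of periods 2–8: 2016 + 15213 + 27938 + 3025 + 32668 + 36708 + 6027 = 123595
Divide by 7: 123595 / 7 = 17656.43

17656.43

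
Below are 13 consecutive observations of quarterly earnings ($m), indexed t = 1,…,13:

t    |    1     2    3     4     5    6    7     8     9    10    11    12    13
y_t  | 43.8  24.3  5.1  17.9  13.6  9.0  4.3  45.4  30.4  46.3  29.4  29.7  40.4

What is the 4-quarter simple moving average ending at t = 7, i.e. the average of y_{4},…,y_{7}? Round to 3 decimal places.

Sum of periods 4–7: 17.9 + 13.6 + 9.0 + 4.3 = 44.8
Divide by 4: 44.8 / 4 = 11.200

11.200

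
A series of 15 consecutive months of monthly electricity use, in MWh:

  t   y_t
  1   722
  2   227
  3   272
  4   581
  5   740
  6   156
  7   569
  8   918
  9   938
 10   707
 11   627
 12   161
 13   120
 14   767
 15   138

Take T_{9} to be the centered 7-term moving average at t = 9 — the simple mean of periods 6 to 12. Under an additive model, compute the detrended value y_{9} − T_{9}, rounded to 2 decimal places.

355.71

Trend T_9 = (156 + 569 + 918 + 938 + 707 + 627 + 161) / 7 = 4076/7 = 582.2857
Detrended value: 938 − 582.2857 = 355.71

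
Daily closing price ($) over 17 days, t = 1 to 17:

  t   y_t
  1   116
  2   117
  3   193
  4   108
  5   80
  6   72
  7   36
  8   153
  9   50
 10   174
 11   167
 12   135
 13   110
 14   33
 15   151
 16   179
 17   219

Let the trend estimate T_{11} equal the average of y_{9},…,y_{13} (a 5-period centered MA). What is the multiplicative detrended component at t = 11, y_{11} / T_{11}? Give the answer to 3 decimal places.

Trend T_11 = (50 + 174 + 167 + 135 + 110) / 5 = 636/5 = 127.20000
Ratio to trend: 167 / 127.20000 = 1.313

1.313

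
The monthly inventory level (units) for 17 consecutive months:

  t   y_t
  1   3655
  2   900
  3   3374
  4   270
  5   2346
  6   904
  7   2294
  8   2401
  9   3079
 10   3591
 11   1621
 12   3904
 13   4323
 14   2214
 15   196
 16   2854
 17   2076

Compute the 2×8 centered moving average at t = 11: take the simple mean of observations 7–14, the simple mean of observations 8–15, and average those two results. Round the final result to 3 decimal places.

Sum over 7–14: 2294 + 2401 + 3079 + 3591 + 1621 + 3904 + 4323 + 2214 = 23427
Sum over 8–15: 2401 + 3079 + 3591 + 1621 + 3904 + 4323 + 2214 + 196 = 21329
CMA at t=11 = (23427 + 21329) / (2·8) = 44756 / 16 = 2797.250

2797.250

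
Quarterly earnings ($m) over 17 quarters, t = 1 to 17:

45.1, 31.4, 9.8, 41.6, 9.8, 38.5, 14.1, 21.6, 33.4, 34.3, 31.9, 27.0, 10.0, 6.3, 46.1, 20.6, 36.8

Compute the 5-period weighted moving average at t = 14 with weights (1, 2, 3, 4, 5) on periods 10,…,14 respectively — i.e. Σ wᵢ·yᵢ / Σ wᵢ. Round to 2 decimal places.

Weighted sum: 1·34.3 + 2·31.9 + 3·27.0 + 4·10.0 + 5·6.3 = 34.3 + 63.8 + 81.0 + 40.0 + 31.5 = 250.6
Weight total: 1 + 2 + 3 + 4 + 5 = 15
WMA = 250.6 / 15 = 16.71

16.71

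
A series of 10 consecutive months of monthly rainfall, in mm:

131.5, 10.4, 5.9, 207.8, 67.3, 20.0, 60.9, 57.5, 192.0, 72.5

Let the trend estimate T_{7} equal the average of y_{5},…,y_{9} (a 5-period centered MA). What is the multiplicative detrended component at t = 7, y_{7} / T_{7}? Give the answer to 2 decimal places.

0.77

Trend T_7 = (67.3 + 20.0 + 60.9 + 57.5 + 192.0) / 5 = 397.7/5 = 79.5400
Ratio to trend: 60.9 / 79.5400 = 0.77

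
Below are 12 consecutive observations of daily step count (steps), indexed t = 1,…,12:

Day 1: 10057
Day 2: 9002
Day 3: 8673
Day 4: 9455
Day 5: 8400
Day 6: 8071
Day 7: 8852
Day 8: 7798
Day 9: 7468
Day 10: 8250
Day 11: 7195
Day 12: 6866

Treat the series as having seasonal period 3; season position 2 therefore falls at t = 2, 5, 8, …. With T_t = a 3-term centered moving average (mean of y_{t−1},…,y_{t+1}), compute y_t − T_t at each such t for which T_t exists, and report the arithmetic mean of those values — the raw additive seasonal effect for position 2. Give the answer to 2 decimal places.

Season position 2 occurs at t = 2, 5, 8, 11 (where T_t is defined).
t=2: T_2 = 9244.0000; y_2 − T_2 = 9002 − 9244.0000 = -242.0000
t=5: T_5 = 8642.0000; y_5 − T_5 = 8400 − 8642.0000 = -242.0000
t=8: T_8 = 8039.3333; y_8 − T_8 = 7798 − 8039.3333 = -241.3333
t=11: T_11 = 7437.0000; y_11 − T_11 = 7195 − 7437.0000 = -242.0000
Mean deviation: (-242.0000 + -242.0000 + -241.3333 + -242.0000) / 4 = -241.83

-241.83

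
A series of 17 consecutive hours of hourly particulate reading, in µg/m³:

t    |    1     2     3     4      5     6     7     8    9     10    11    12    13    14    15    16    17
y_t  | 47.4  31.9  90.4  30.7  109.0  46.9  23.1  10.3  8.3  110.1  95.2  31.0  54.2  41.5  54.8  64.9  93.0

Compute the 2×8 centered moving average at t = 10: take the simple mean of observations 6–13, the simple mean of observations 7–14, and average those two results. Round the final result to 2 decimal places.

Sum over 6–13: 46.9 + 23.1 + 10.3 + 8.3 + 110.1 + 95.2 + 31.0 + 54.2 = 379.1
Sum over 7–14: 23.1 + 10.3 + 8.3 + 110.1 + 95.2 + 31.0 + 54.2 + 41.5 = 373.7
CMA at t=10 = (379.1 + 373.7) / (2·8) = 752.8 / 16 = 47.05

47.05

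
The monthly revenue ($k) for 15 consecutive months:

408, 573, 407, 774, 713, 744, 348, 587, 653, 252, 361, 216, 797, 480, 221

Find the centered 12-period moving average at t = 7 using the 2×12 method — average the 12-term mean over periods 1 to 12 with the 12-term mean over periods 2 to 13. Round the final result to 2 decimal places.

Sum over 1–12: 408 + 573 + 407 + 774 + 713 + 744 + 348 + 587 + 653 + 252 + 361 + 216 = 6036
Sum over 2–13: 573 + 407 + 774 + 713 + 744 + 348 + 587 + 653 + 252 + 361 + 216 + 797 = 6425
CMA at t=7 = (6036 + 6425) / (2·12) = 12461 / 24 = 519.21

519.21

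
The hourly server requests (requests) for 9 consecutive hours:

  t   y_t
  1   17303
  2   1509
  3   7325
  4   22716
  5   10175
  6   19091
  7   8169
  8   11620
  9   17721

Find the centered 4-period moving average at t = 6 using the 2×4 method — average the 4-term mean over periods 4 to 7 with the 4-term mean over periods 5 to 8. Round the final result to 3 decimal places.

13650.750

Sum over 4–7: 22716 + 10175 + 19091 + 8169 = 60151
Sum over 5–8: 10175 + 19091 + 8169 + 11620 = 49055
CMA at t=6 = (60151 + 49055) / (2·4) = 109206 / 8 = 13650.750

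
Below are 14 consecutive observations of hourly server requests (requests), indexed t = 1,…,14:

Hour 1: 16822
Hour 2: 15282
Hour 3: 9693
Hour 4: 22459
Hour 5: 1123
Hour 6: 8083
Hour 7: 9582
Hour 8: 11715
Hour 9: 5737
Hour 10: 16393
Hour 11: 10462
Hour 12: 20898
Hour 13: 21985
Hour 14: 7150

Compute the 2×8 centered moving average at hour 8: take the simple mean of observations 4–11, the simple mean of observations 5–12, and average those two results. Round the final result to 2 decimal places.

10596.69

Sum over 4–11: 22459 + 1123 + 8083 + 9582 + 11715 + 5737 + 16393 + 10462 = 85554
Sum over 5–12: 1123 + 8083 + 9582 + 11715 + 5737 + 16393 + 10462 + 20898 = 83993
CMA at t=8 = (85554 + 83993) / (2·8) = 169547 / 16 = 10596.69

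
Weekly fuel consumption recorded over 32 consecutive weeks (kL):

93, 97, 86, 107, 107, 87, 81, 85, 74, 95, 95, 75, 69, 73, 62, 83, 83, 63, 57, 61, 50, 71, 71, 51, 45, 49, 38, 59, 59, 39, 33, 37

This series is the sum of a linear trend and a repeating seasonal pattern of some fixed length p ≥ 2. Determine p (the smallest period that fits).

First differences y_{t+1} − y_t: 4, -11, 21, 0, -20, -6, 4, -11, 21, 0, -20, -6, 4, -11, …
The difference pattern repeats every 6 terms and not for any smaller step, so p = 6.

6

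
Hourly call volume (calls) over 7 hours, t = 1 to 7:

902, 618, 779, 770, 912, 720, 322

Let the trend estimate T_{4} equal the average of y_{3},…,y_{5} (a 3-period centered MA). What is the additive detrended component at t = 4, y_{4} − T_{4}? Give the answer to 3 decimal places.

-50.333

Trend T_4 = (779 + 770 + 912) / 3 = 2461/3 = 820.33333
Detrended value: 770 − 820.33333 = -50.333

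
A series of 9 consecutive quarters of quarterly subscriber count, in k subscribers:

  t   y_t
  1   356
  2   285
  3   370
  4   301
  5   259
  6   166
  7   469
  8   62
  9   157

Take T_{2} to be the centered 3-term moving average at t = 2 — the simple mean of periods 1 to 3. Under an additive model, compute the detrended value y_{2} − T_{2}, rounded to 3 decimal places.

-52.000

Trend T_2 = (356 + 285 + 370) / 3 = 1011/3 = 337.00000
Detrended value: 285 − 337.00000 = -52.000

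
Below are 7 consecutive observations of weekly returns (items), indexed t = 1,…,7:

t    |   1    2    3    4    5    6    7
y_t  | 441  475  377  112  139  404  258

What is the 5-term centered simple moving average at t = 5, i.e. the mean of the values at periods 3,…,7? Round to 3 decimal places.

Sum of periods 3–7: 377 + 112 + 139 + 404 + 258 = 1290
Divide by 5: 1290 / 5 = 258.000

258.000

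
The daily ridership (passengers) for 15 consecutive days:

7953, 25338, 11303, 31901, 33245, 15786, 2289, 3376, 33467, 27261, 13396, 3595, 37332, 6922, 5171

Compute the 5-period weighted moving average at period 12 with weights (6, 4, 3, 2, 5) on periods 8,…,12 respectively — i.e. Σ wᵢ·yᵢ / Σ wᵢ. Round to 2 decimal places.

14033.70

Weighted sum: 6·3376 + 4·33467 + 3·27261 + 2·13396 + 5·3595 = 20256 + 133868 + 81783 + 26792 + 17975 = 280674
Weight total: 6 + 4 + 3 + 2 + 5 = 20
WMA = 280674 / 20 = 14033.70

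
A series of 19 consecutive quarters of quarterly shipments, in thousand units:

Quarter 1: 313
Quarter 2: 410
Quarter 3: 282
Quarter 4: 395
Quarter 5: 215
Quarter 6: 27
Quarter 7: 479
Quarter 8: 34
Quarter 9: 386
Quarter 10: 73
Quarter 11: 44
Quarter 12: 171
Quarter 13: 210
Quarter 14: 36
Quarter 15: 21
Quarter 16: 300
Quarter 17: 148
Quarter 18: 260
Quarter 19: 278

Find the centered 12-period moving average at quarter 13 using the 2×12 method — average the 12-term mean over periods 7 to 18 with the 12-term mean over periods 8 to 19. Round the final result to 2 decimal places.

Sum over 7–18: 479 + 34 + 386 + 73 + 44 + 171 + 210 + 36 + 21 + 300 + 148 + 260 = 2162
Sum over 8–19: 34 + 386 + 73 + 44 + 171 + 210 + 36 + 21 + 300 + 148 + 260 + 278 = 1961
CMA at t=13 = (2162 + 1961) / (2·12) = 4123 / 24 = 171.79

171.79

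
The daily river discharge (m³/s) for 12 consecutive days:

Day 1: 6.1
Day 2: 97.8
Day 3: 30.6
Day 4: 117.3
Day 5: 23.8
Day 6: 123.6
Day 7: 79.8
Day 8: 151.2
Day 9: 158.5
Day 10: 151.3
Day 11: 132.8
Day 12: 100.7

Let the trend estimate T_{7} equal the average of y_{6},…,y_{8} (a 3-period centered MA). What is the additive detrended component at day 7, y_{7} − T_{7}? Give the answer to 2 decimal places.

Trend T_7 = (123.6 + 79.8 + 151.2) / 3 = 354.6/3 = 118.2000
Detrended value: 79.8 − 118.2000 = -38.40

-38.40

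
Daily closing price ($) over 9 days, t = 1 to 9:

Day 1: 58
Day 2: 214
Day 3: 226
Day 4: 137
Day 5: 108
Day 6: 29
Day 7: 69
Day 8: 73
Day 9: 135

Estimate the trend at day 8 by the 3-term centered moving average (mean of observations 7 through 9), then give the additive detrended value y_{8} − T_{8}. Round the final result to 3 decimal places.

-19.333

Trend T_8 = (69 + 73 + 135) / 3 = 277/3 = 92.33333
Detrended value: 73 − 92.33333 = -19.333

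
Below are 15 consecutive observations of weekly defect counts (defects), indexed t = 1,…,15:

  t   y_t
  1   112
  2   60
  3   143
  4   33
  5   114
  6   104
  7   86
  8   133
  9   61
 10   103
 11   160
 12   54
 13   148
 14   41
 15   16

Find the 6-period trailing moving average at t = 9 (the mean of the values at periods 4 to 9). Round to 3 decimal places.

88.500

Sum of periods 4–9: 33 + 114 + 104 + 86 + 133 + 61 = 531
Divide by 6: 531 / 6 = 88.500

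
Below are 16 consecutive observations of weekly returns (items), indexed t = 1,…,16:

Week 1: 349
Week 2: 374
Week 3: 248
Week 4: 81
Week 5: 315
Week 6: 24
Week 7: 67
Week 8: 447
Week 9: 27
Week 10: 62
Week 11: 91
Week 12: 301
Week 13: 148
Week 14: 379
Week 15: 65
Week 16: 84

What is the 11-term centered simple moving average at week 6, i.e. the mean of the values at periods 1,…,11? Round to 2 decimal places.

Sum of periods 1–11: 349 + 374 + 248 + 81 + 315 + 24 + 67 + 447 + 27 + 62 + 91 = 2085
Divide by 11: 2085 / 11 = 189.55

189.55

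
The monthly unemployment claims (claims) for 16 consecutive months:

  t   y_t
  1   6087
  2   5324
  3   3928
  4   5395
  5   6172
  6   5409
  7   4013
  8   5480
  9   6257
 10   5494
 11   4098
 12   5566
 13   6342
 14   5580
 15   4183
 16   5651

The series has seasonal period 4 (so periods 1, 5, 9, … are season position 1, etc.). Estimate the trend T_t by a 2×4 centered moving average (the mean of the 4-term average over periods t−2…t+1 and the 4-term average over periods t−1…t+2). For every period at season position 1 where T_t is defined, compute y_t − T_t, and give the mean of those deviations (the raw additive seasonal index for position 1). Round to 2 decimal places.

935.21

Season position 1 occurs at t = 5, 9, 13 (where T_t is defined).
t=5: T_5 = 5236.6250; y_5 − T_5 = 6172 − 5236.6250 = 935.3750
t=9: T_9 = 5321.6250; y_9 − T_9 = 6257 − 5321.6250 = 935.3750
t=13: T_13 = 5407.1250; y_13 − T_13 = 6342 − 5407.1250 = 934.8750
Mean deviation: (935.3750 + 935.3750 + 934.8750) / 3 = 935.21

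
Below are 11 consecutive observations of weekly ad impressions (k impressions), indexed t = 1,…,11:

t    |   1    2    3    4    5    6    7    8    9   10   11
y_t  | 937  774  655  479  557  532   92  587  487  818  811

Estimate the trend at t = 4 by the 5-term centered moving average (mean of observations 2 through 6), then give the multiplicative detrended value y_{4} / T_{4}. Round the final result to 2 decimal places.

Trend T_4 = (774 + 655 + 479 + 557 + 532) / 5 = 2997/5 = 599.4000
Ratio to trend: 479 / 599.4000 = 0.80

0.80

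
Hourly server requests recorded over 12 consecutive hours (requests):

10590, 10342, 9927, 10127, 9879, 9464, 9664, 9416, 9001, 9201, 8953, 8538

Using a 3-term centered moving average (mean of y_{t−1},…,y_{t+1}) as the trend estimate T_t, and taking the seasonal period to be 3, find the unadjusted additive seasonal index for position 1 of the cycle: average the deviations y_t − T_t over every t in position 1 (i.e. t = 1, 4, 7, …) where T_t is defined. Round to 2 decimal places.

Season position 1 occurs at t = 4, 7, 10 (where T_t is defined).
t=4: T_4 = 9977.6667; y_4 − T_4 = 10127 − 9977.6667 = 149.3333
t=7: T_7 = 9514.6667; y_7 − T_7 = 9664 − 9514.6667 = 149.3333
t=10: T_10 = 9051.6667; y_10 − T_10 = 9201 − 9051.6667 = 149.3333
Mean deviation: (149.3333 + 149.3333 + 149.3333) / 3 = 149.33

149.33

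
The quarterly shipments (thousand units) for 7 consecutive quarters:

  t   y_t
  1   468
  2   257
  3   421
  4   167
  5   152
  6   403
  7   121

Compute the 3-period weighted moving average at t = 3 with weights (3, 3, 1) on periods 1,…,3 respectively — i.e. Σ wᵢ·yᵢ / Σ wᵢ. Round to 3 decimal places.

370.857

Weighted sum: 3·468 + 3·257 + 1·421 = 1404 + 771 + 421 = 2596
Weight total: 3 + 3 + 1 = 7
WMA = 2596 / 7 = 370.857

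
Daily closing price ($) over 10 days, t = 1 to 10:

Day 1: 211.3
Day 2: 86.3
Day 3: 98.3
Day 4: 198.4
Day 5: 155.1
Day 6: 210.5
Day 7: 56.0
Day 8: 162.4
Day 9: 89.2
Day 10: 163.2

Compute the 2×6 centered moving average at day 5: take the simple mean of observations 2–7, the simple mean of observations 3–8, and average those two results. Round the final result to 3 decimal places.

Sum over 2–7: 86.3 + 98.3 + 198.4 + 155.1 + 210.5 + 56.0 = 804.6
Sum over 3–8: 98.3 + 198.4 + 155.1 + 210.5 + 56.0 + 162.4 = 880.7
CMA at t=5 = (804.6 + 880.7) / (2·6) = 1685.3 / 12 = 140.442

140.442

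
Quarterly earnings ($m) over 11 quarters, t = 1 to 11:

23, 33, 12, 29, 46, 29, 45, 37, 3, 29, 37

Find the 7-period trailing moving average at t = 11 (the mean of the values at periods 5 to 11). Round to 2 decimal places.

Sum of periods 5–11: 46 + 29 + 45 + 37 + 3 + 29 + 37 = 226
Divide by 7: 226 / 7 = 32.29

32.29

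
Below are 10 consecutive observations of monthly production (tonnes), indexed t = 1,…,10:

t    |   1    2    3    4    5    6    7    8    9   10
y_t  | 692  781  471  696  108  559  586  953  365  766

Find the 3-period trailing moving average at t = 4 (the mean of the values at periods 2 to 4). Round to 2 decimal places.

649.33

Sum of periods 2–4: 781 + 471 + 696 = 1948
Divide by 3: 1948 / 3 = 649.33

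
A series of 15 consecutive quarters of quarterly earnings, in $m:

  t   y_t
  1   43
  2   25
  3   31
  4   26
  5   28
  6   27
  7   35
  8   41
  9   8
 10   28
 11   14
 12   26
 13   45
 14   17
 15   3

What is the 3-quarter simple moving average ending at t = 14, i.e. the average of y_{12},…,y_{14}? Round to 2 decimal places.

29.33

Sum of periods 12–14: 26 + 45 + 17 = 88
Divide by 3: 88 / 3 = 29.33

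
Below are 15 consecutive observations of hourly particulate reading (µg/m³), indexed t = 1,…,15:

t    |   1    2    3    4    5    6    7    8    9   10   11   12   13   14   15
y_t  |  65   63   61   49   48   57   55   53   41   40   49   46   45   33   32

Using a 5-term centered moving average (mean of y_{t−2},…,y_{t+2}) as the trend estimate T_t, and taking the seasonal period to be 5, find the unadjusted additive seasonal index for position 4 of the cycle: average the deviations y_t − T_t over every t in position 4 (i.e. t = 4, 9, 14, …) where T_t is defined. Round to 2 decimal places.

-6.60

Season position 4 occurs at t = 4, 9 (where T_t is defined).
t=4: T_4 = 55.6000; y_4 − T_4 = 49 − 55.6000 = -6.6000
t=9: T_9 = 47.6000; y_9 − T_9 = 41 − 47.6000 = -6.6000
Mean deviation: (-6.6000 + -6.6000) / 2 = -6.60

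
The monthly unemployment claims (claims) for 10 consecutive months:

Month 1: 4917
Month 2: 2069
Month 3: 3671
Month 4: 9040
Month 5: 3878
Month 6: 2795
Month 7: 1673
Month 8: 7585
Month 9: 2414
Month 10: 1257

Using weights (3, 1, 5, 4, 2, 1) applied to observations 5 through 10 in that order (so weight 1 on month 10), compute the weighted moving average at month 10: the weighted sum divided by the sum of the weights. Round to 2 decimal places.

Weighted sum: 3·3878 + 1·2795 + 5·1673 + 4·7585 + 2·2414 + 1·1257 = 11634 + 2795 + 8365 + 30340 + 4828 + 1257 = 59219
Weight total: 3 + 1 + 5 + 4 + 2 + 1 = 16
WMA = 59219 / 16 = 3701.19

3701.19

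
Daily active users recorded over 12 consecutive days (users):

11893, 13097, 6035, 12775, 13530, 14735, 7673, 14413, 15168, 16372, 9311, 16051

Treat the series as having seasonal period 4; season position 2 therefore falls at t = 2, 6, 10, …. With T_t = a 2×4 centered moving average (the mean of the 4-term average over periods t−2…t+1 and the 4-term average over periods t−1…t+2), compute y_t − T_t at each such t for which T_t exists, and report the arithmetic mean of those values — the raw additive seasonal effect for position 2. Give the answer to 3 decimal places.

2351.625

Season position 2 occurs at t = 6, 10 (where T_t is defined).
t=6: T_6 = 12383.00000; y_6 − T_6 = 14735 − 12383.00000 = 2352.00000
t=10: T_10 = 14020.75000; y_10 − T_10 = 16372 − 14020.75000 = 2351.25000
Mean deviation: (2352.00000 + 2351.25000) / 2 = 2351.625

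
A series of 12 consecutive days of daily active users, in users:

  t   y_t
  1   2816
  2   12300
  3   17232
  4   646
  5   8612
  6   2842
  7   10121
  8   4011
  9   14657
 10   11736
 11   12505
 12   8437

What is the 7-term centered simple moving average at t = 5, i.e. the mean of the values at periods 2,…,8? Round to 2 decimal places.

Sum of periods 2–8: 12300 + 17232 + 646 + 8612 + 2842 + 10121 + 4011 = 55764
Divide by 7: 55764 / 7 = 7966.29

7966.29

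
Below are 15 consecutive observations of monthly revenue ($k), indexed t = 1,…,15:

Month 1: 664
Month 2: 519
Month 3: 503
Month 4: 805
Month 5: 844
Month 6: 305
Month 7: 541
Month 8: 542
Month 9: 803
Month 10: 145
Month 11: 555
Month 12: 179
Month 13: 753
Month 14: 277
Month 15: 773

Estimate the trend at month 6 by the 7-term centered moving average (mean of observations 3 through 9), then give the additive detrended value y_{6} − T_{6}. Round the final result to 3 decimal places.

Trend T_6 = (503 + 805 + 844 + 305 + 541 + 542 + 803) / 7 = 4343/7 = 620.42857
Detrended value: 305 − 620.42857 = -315.429

-315.429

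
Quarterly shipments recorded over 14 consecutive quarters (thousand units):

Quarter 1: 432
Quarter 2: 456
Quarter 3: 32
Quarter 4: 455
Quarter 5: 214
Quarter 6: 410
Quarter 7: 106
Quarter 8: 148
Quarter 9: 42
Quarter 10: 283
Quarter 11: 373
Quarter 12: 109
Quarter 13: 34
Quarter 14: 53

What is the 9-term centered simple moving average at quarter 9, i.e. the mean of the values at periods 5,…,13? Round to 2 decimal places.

191.00

Sum of periods 5–13: 214 + 410 + 106 + 148 + 42 + 283 + 373 + 109 + 34 = 1719
Divide by 9: 1719 / 9 = 191.00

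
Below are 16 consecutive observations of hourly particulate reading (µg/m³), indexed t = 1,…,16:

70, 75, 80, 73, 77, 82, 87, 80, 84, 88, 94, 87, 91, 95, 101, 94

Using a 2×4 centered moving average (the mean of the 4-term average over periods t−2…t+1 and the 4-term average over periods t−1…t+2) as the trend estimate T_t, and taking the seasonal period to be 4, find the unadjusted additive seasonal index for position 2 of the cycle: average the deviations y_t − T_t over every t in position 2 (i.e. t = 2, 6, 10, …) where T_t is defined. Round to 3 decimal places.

0.875

Season position 2 occurs at t = 6, 10, 14 (where T_t is defined).
t=6: T_6 = 80.62500; y_6 − T_6 = 82 − 80.62500 = 1.37500
t=10: T_10 = 87.37500; y_10 − T_10 = 88 − 87.37500 = 0.62500
t=14: T_14 = 94.37500; y_14 − T_14 = 95 − 94.37500 = 0.62500
Mean deviation: (1.37500 + 0.62500 + 0.62500) / 3 = 0.875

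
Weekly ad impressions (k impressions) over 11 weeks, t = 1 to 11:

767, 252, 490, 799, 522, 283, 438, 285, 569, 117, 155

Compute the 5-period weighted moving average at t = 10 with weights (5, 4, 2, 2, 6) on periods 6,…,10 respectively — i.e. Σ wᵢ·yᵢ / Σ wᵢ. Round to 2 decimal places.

293.53

Weighted sum: 5·283 + 4·438 + 2·285 + 2·569 + 6·117 = 1415 + 1752 + 570 + 1138 + 702 = 5577
Weight total: 5 + 4 + 2 + 2 + 6 = 19
WMA = 5577 / 19 = 293.53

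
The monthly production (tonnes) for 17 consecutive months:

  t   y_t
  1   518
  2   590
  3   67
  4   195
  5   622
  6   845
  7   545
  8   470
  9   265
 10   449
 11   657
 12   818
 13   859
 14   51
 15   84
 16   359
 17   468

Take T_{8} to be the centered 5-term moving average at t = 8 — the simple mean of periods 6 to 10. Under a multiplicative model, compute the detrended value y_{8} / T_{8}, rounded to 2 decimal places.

Trend T_8 = (845 + 545 + 470 + 265 + 449) / 5 = 2574/5 = 514.8000
Ratio to trend: 470 / 514.8000 = 0.91

0.91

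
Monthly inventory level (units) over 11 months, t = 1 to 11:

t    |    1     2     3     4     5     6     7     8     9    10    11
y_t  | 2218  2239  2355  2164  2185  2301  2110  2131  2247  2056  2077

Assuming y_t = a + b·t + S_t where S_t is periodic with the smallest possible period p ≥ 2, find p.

First differences y_{t+1} − y_t: 21, 116, -191, 21, 116, -191, 21, 116, …
The difference pattern repeats every 3 terms and not for any smaller step, so p = 3.

3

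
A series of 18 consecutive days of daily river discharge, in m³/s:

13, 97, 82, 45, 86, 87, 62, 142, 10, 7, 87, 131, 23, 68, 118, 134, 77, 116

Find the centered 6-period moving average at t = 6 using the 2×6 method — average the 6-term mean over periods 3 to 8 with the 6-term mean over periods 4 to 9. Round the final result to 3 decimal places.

Sum over 3–8: 82 + 45 + 86 + 87 + 62 + 142 = 504
Sum over 4–9: 45 + 86 + 87 + 62 + 142 + 10 = 432
CMA at t=6 = (504 + 432) / (2·6) = 936 / 12 = 78.000

78.000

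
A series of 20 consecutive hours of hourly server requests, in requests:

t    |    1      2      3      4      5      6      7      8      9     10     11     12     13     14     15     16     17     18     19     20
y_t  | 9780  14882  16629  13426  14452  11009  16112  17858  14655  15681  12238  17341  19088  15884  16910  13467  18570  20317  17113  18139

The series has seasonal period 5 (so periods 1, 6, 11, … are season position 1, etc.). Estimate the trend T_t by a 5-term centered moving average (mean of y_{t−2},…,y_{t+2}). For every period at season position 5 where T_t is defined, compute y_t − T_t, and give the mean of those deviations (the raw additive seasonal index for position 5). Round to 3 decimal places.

126.333

Season position 5 occurs at t = 5, 10, 15 (where T_t is defined).
t=5: T_5 = 14325.60000; y_5 − T_5 = 14452 − 14325.60000 = 126.40000
t=10: T_10 = 15554.60000; y_10 − T_10 = 15681 − 15554.60000 = 126.40000
t=15: T_15 = 16783.80000; y_15 − T_15 = 16910 − 16783.80000 = 126.20000
Mean deviation: (126.40000 + 126.40000 + 126.20000) / 3 = 126.333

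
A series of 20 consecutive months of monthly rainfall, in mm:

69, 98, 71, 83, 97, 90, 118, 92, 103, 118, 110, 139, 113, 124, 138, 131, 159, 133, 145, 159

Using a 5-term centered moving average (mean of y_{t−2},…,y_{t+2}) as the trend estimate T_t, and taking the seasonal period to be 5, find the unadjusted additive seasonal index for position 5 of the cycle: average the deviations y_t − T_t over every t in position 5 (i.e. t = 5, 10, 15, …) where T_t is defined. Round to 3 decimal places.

Season position 5 occurs at t = 5, 10, 15 (where T_t is defined).
t=5: T_5 = 91.80000; y_5 − T_5 = 97 − 91.80000 = 5.20000
t=10: T_10 = 112.40000; y_10 − T_10 = 118 − 112.40000 = 5.60000
t=15: T_15 = 133.00000; y_15 − T_15 = 138 − 133.00000 = 5.00000
Mean deviation: (5.20000 + 5.60000 + 5.00000) / 3 = 5.267

5.267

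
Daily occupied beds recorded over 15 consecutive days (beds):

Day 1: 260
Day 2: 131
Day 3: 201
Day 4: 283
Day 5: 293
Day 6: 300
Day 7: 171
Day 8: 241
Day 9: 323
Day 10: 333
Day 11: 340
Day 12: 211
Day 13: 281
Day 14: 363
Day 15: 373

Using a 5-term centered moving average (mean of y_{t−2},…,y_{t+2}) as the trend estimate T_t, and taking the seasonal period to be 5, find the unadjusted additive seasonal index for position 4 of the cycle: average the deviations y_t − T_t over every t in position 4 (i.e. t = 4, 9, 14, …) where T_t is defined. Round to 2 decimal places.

Season position 4 occurs at t = 4, 9 (where T_t is defined).
t=4: T_4 = 241.6000; y_4 − T_4 = 283 − 241.6000 = 41.4000
t=9: T_9 = 281.6000; y_9 − T_9 = 323 − 281.6000 = 41.4000
Mean deviation: (41.4000 + 41.4000) / 2 = 41.40

41.40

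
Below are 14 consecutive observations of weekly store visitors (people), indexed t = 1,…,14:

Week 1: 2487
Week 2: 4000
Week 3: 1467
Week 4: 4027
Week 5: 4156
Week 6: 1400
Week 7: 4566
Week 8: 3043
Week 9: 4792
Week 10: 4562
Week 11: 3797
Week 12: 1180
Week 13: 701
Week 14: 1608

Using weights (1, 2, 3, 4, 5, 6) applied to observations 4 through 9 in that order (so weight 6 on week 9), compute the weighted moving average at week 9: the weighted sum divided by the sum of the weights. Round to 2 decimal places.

Weighted sum: 1·4027 + 2·4156 + 3·1400 + 4·4566 + 5·3043 + 6·4792 = 4027 + 8312 + 4200 + 18264 + 15215 + 28752 = 78770
Weight total: 1 + 2 + 3 + 4 + 5 + 6 = 21
WMA = 78770 / 21 = 3750.95

3750.95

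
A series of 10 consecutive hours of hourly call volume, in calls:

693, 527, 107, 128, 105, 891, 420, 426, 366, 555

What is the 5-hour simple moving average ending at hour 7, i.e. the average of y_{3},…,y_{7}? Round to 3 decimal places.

330.200

Sum of periods 3–7: 107 + 128 + 105 + 891 + 420 = 1651
Divide by 5: 1651 / 5 = 330.200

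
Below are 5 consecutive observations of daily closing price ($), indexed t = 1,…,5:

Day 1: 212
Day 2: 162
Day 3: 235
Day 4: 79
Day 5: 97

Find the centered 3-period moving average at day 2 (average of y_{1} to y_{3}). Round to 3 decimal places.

203.000

Sum of periods 1–3: 212 + 162 + 235 = 609
Divide by 3: 609 / 3 = 203.000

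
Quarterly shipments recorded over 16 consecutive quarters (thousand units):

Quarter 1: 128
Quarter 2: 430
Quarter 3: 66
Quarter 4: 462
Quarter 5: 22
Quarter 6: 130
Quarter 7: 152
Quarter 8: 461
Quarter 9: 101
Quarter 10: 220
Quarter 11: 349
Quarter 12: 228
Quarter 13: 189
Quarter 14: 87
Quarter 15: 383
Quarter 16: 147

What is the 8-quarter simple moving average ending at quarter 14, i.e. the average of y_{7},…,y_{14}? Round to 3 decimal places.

Sum of periods 7–14: 152 + 461 + 101 + 220 + 349 + 228 + 189 + 87 = 1787
Divide by 8: 1787 / 8 = 223.375

223.375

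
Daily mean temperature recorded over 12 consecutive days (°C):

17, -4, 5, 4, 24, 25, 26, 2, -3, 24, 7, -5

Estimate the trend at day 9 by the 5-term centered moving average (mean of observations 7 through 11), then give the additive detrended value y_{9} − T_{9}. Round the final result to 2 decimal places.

Trend T_9 = (26 + 2 + (-3) + 24 + 7) / 5 = 56/5 = 11.2000
Detrended value: -3 − 11.2000 = -14.20

-14.20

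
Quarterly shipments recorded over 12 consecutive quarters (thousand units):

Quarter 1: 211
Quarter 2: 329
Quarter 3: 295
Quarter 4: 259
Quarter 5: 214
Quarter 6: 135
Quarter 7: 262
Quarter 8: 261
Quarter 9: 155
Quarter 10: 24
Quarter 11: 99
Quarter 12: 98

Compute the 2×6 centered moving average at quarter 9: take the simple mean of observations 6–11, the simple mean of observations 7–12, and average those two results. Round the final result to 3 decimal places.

Sum over 6–11: 135 + 262 + 261 + 155 + 24 + 99 = 936
Sum over 7–12: 262 + 261 + 155 + 24 + 99 + 98 = 899
CMA at t=9 = (936 + 899) / (2·6) = 1835 / 12 = 152.917

152.917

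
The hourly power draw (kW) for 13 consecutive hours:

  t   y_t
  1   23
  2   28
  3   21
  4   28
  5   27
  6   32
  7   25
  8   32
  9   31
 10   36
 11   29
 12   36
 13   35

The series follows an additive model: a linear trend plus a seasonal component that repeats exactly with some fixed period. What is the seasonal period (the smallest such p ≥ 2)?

4

First differences y_{t+1} − y_t: 5, -7, 7, -1, 5, -7, 7, -1, 5, -7, …
The difference pattern repeats every 4 terms and not for any smaller step, so p = 4.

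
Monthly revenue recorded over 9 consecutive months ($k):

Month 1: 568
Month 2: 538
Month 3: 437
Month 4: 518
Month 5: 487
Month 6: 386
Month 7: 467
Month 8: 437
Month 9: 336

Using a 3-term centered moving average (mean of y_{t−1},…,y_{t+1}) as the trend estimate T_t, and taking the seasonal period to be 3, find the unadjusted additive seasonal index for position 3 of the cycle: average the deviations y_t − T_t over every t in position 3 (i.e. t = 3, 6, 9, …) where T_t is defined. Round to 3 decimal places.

-60.667

Season position 3 occurs at t = 3, 6 (where T_t is defined).
t=3: T_3 = 497.66667; y_3 − T_3 = 437 − 497.66667 = -60.66667
t=6: T_6 = 446.66667; y_6 − T_6 = 386 − 446.66667 = -60.66667
Mean deviation: (-60.66667 + -60.66667) / 2 = -60.667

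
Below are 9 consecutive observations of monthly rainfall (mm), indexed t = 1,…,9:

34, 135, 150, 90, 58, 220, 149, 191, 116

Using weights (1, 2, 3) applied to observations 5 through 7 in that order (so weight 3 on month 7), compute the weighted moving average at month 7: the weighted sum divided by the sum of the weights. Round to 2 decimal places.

157.50

Weighted sum: 1·58 + 2·220 + 3·149 = 58 + 440 + 447 = 945
Weight total: 1 + 2 + 3 = 6
WMA = 945 / 6 = 157.50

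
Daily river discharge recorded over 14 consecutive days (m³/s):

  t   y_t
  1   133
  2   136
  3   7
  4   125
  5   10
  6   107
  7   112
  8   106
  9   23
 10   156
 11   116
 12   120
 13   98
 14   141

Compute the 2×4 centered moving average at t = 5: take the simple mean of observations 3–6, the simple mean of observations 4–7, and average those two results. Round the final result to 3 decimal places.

Sum over 3–6: 7 + 125 + 10 + 107 = 249
Sum over 4–7: 125 + 10 + 107 + 112 = 354
CMA at t=5 = (249 + 354) / (2·4) = 603 / 8 = 75.375

75.375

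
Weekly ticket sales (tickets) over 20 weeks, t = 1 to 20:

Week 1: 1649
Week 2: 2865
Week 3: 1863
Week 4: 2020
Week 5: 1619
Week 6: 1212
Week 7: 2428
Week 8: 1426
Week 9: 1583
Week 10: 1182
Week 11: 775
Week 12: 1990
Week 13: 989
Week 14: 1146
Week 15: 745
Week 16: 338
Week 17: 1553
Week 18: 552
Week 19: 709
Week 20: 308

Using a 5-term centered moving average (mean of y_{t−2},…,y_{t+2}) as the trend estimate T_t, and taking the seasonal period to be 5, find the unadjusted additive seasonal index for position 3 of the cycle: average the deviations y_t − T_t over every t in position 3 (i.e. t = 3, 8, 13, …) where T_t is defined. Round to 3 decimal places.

-140.100

Season position 3 occurs at t = 3, 8, 13, 18 (where T_t is defined).
t=3: T_3 = 2003.20000; y_3 − T_3 = 1863 − 2003.20000 = -140.20000
t=8: T_8 = 1566.20000; y_8 − T_8 = 1426 − 1566.20000 = -140.20000
t=13: T_13 = 1129.00000; y_13 − T_13 = 989 − 1129.00000 = -140.00000
t=18: T_18 = 692.00000; y_18 − T_18 = 552 − 692.00000 = -140.00000
Mean deviation: (-140.20000 + -140.20000 + -140.00000 + -140.00000) / 4 = -140.100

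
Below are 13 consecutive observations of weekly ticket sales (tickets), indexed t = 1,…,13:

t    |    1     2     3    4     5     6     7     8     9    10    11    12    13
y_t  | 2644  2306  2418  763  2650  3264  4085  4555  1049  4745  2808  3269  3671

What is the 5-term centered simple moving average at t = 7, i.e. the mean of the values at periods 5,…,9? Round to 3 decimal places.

Sum of periods 5–9: 2650 + 3264 + 4085 + 4555 + 1049 = 15603
Divide by 5: 15603 / 5 = 3120.600

3120.600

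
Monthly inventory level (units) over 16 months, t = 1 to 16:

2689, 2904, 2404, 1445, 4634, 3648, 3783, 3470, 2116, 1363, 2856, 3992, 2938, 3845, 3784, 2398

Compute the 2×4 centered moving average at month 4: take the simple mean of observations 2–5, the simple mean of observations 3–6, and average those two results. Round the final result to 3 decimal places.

2939.750

Sum over 2–5: 2904 + 2404 + 1445 + 4634 = 11387
Sum over 3–6: 2404 + 1445 + 4634 + 3648 = 12131
CMA at t=4 = (11387 + 12131) / (2·4) = 23518 / 8 = 2939.750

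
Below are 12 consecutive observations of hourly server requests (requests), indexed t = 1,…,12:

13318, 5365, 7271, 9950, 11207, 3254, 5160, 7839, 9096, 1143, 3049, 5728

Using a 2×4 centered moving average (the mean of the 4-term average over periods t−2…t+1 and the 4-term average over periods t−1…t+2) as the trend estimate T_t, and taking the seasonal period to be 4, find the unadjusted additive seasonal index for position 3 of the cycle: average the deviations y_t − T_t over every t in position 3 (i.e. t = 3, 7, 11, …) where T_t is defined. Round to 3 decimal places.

-1441.125

Season position 3 occurs at t = 3, 7 (where T_t is defined).
t=3: T_3 = 8712.12500; y_3 − T_3 = 7271 − 8712.12500 = -1441.12500
t=7: T_7 = 6601.12500; y_7 − T_7 = 5160 − 6601.12500 = -1441.12500
Mean deviation: (-1441.12500 + -1441.12500) / 2 = -1441.125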